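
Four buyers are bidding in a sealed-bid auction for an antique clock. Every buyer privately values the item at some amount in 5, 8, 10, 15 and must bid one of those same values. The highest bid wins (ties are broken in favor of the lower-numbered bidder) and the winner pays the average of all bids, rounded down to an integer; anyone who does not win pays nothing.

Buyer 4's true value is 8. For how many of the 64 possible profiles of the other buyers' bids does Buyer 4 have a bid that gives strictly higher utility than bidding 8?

6

Others bid (5, 5, 8): truth gives 0; bid 10 gives 1 > 0. Violating.
Others bid (5, 8, 5): truth gives 0; bid 10 gives 1 > 0. Violating.
Others bid (5, 8, 8): truth gives 0; bid 10 gives 1 > 0. Violating.
Others bid (8, 5, 5): truth gives 0; bid 10 gives 1 > 0. Violating.
Others bid (5, 5, 5): truth gives 3; no alternative beats it.
Others bid (5, 5, 10): truth gives 0; no alternative beats it.
(Checking all 64 profiles: 6 have a profitable deviation, 58 do not.)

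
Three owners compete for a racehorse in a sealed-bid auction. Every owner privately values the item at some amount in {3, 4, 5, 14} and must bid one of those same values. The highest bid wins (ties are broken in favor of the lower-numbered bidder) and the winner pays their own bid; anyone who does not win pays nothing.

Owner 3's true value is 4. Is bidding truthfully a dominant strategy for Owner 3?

Check each profile of the others' bids and compare truth against every alternative bid.
Others bid (3, 3): truth gives 0, best alternative gives 0.
Others bid (3, 4): truth gives 0, best alternative gives 0.
Others bid (3, 5): truth gives 0, best alternative gives 0.
Others bid (3, 14): truth gives 0, best alternative gives 0.
Others bid (4, 3): truth gives 0, best alternative gives 0.
Others bid (4, 4): truth gives 0, best alternative gives 0.
(Remaining 10 profiles checked similarly; truth is weakly best in each.)
In every case the truthful bid is at least as good as any alternative, so it is a dominant strategy.

Yes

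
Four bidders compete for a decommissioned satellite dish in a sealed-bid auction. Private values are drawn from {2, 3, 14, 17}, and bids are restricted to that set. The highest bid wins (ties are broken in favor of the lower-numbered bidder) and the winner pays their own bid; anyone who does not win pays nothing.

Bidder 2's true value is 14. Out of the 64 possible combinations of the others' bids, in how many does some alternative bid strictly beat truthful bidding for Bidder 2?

4

Others bid (2, 2, 2): truth gives 0; bid 3 gives 11 > 0. Violating.
Others bid (2, 2, 3): truth gives 0; bid 3 gives 11 > 0. Violating.
Others bid (2, 3, 2): truth gives 0; bid 3 gives 11 > 0. Violating.
Others bid (2, 3, 3): truth gives 0; bid 3 gives 11 > 0. Violating.
Others bid (2, 2, 14): truth gives 0; no alternative beats it.
Others bid (2, 2, 17): truth gives 0; no alternative beats it.
(Checking all 64 profiles: 4 have a profitable deviation, 60 do not.)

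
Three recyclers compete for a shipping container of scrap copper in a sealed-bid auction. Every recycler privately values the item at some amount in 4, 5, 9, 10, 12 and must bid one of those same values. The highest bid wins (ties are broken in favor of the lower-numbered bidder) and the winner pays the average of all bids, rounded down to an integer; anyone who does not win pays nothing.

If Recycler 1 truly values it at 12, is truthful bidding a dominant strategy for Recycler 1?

No

Consider the case where Recycler 2 bids 4 and Recycler 3 bids 4.
Truthful bid 12: wins, pays 6, utility 12 - 6 = 6.
Bid 4 instead: wins, pays 4, utility 12 - 4 = 8.
Since 8 > 6, bidding 4 is strictly better here, so truthful bidding is not dominant.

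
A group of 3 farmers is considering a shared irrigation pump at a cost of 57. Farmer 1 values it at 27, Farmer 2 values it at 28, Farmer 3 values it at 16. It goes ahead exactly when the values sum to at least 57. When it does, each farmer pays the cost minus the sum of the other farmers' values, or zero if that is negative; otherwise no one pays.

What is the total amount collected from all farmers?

Total value 71 ≥ cost 57, so it is built.
Farmer 1: others sum to 44; max(0, 57 - 44) = 13.
Farmer 2: others sum to 43; max(0, 57 - 43) = 14.
Farmer 3: others sum to 55; max(0, 57 - 55) = 2.
Total collected = 13 + 14 + 2 = 29.

29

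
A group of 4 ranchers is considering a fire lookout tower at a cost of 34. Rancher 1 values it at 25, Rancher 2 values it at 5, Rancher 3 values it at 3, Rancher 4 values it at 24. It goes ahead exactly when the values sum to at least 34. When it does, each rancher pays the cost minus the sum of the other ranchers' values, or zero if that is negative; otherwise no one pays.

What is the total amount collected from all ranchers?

3

Total value 57 ≥ cost 34, so it is built.
Rancher 1: others sum to 32; max(0, 34 - 32) = 2.
Rancher 2: others sum to 52; max(0, 34 - 52) = 0.
Rancher 3: others sum to 54; max(0, 34 - 54) = 0.
Rancher 4: others sum to 33; max(0, 34 - 33) = 1.
Total collected = 2 + 0 + 0 + 1 = 3.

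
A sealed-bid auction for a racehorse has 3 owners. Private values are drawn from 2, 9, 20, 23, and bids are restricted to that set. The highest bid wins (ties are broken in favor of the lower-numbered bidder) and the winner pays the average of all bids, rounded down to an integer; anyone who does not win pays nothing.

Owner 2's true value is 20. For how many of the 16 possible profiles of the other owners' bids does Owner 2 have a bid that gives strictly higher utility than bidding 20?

Others bid (2, 2): truth gives 12; bid 9 gives 16 > 12. Violating.
Others bid (2, 9): truth gives 10; bid 9 gives 14 > 10. Violating.
Others bid (2, 23): truth gives 0; bid 23 gives 4 > 0. Violating.
Others bid (9, 23): truth gives 0; bid 23 gives 2 > 0. Violating.
Others bid (2, 20): truth gives 6; no alternative beats it.
Others bid (9, 2): truth gives 10; no alternative beats it.
(Checking all 16 profiles: 6 have a profitable deviation, 10 do not.)

6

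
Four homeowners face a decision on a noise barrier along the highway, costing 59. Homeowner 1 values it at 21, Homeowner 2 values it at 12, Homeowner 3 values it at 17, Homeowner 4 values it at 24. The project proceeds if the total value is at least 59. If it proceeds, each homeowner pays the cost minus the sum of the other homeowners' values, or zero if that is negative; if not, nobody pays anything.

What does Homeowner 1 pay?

Total value 74 ≥ cost 59, so the project is built.
The other homeowners' values sum to 53.
Cost minus that sum is 59 - 53 = 6.

6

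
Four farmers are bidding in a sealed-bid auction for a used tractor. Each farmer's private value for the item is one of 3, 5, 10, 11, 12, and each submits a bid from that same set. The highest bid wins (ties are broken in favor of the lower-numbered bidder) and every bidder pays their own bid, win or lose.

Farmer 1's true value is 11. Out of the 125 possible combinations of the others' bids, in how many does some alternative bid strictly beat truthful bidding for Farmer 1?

88

Others bid (3, 3, 3): truth gives 0; bid 3 gives 8 > 0. Violating.
Others bid (3, 3, 5): truth gives 0; bid 5 gives 6 > 0. Violating.
Others bid (3, 3, 10): truth gives 0; bid 10 gives 1 > 0. Violating.
Others bid (3, 3, 12): truth gives -11; bid 12 gives -1 > -11. Violating.
Others bid (3, 3, 11): truth gives 0; no alternative beats it.
Others bid (3, 5, 11): truth gives 0; no alternative beats it.
(Checking all 125 profiles: 88 have a profitable deviation, 37 do not.)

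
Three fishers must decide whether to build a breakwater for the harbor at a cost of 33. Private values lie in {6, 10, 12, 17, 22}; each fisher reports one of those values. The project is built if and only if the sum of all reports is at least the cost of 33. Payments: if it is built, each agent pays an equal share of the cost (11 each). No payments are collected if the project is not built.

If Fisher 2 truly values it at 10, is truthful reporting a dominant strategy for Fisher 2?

No

Consider the case where Fisher 1 reports 6 and Fisher 3 reports 17.
Truthful report 10: project built, pays 11, utility 10 - 11 = -1.
Report 6 instead: project not built, utility 0.
Since 0 > -1, reporting 6 is strictly better here, so truthful reporting is not dominant.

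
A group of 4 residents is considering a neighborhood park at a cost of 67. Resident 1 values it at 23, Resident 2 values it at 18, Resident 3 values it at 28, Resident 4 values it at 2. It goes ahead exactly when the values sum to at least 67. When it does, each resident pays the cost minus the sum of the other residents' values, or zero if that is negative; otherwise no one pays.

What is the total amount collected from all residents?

57

Total value 71 ≥ cost 67, so it is built.
Resident 1: others sum to 48; max(0, 67 - 48) = 19.
Resident 2: others sum to 53; max(0, 67 - 53) = 14.
Resident 3: others sum to 43; max(0, 67 - 43) = 24.
Resident 4: others sum to 69; max(0, 67 - 69) = 0.
Total collected = 19 + 14 + 24 + 0 = 57.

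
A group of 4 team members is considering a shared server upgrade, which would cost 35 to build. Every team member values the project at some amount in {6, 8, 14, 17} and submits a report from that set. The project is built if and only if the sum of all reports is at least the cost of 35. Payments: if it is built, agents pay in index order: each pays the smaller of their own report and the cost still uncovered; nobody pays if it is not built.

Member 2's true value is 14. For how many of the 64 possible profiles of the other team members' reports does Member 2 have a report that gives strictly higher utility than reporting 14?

Others report (6, 6, 17): truth gives 0; report 6 gives 8 > 0. Violating.
Others report (6, 8, 14): truth gives 0; report 8 gives 6 > 0. Violating.
Others report (6, 8, 17): truth gives 0; report 6 gives 8 > 0. Violating.
Others report (6, 14, 8): truth gives 0; report 8 gives 6 > 0. Violating.
Others report (6, 6, 6): truth gives 0; no alternative beats it.
Others report (6, 6, 8): truth gives 0; no alternative beats it.
(Checking all 64 profiles: 53 have a profitable deviation, 11 do not.)

53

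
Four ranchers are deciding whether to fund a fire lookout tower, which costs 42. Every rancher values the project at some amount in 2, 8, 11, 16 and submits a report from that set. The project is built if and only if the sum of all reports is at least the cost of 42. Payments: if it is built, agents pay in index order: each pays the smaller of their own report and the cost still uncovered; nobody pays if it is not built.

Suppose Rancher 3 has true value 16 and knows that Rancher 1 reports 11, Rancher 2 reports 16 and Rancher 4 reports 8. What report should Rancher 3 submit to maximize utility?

Report 2: project not built, utility 0.
Report 8: project built, pays 8, utility 16 - 8 = 8.
Report 11: project built, pays 11, utility 16 - 11 = 5.
Report 16: project built, pays 15, utility 16 - 15 = 1.
The best choice is 8 with utility 8.

8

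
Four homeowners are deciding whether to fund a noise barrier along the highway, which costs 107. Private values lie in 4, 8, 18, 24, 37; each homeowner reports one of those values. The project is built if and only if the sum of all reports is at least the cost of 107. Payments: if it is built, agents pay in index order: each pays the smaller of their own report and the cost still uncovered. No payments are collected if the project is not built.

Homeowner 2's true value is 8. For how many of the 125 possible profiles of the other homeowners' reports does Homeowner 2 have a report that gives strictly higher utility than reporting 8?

Others report (37, 37, 37): truth gives 0; report 4 gives 4 > 0. Violating.
Others report (4, 4, 4): truth gives 0; no alternative beats it.
Others report (4, 4, 8): truth gives 0; no alternative beats it.
(Checking all 125 profiles: 1 has a profitable deviation, 124 do not.)

1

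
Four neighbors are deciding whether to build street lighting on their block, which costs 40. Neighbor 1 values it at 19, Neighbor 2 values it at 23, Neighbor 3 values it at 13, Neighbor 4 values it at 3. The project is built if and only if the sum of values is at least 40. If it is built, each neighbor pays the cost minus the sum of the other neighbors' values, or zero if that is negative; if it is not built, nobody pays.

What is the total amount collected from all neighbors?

6

Total value 58 ≥ cost 40, so it is built.
Neighbor 1: others sum to 39; max(0, 40 - 39) = 1.
Neighbor 2: others sum to 35; max(0, 40 - 35) = 5.
Neighbor 3: others sum to 45; max(0, 40 - 45) = 0.
Neighbor 4: others sum to 55; max(0, 40 - 55) = 0.
Total collected = 1 + 5 + 0 + 0 = 6.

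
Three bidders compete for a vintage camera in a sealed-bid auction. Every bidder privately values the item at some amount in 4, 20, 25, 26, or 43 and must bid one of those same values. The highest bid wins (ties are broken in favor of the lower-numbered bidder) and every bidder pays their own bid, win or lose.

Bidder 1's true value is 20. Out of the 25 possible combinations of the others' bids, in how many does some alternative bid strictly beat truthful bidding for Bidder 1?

22

Others bid (4, 4): truth gives 0; bid 4 gives 16 > 0. Violating.
Others bid (4, 25): truth gives -20; bid 4 gives -4 > -20. Violating.
Others bid (4, 26): truth gives -20; bid 4 gives -4 > -20. Violating.
Others bid (4, 43): truth gives -20; bid 4 gives -4 > -20. Violating.
Others bid (4, 20): truth gives 0; no alternative beats it.
Others bid (20, 4): truth gives 0; no alternative beats it.
(Checking all 25 profiles: 22 have a profitable deviation, 3 do not.)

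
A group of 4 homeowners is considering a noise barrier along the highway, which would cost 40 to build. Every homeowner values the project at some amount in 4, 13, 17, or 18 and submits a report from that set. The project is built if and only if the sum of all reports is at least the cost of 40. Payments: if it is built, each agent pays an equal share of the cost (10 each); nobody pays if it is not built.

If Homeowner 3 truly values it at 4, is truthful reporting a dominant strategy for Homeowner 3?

Check each profile of the others' reports and compare truth against every alternative report.
Others report (4, 13, 13): truth gives 0, best alternative gives -6.
Others report (4, 13, 17): truth gives 0, best alternative gives -6.
Others report (4, 13, 18): truth gives 0, best alternative gives -6.
Others report (4, 17, 13): truth gives 0, best alternative gives -6.
Others report (4, 18, 13): truth gives 0, best alternative gives -6.
Others report (13, 4, 13): truth gives 0, best alternative gives -6.
(Remaining 58 profiles checked similarly; truth is weakly best in each.)
In every case the truthful report is at least as good as any alternative, so it is a dominant strategy.

Yes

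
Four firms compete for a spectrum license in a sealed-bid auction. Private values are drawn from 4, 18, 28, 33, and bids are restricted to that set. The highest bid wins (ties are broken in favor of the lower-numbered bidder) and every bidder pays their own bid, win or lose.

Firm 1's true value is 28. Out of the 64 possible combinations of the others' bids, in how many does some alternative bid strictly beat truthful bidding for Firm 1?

Others bid (4, 4, 4): truth gives 0; bid 4 gives 24 > 0. Violating.
Others bid (4, 4, 18): truth gives 0; bid 18 gives 10 > 0. Violating.
Others bid (4, 4, 33): truth gives -28; bid 4 gives -4 > -28. Violating.
Others bid (4, 18, 4): truth gives 0; bid 18 gives 10 > 0. Violating.
Others bid (4, 4, 28): truth gives 0; no alternative beats it.
Others bid (4, 18, 28): truth gives 0; no alternative beats it.
(Checking all 64 profiles: 45 have a profitable deviation, 19 do not.)

45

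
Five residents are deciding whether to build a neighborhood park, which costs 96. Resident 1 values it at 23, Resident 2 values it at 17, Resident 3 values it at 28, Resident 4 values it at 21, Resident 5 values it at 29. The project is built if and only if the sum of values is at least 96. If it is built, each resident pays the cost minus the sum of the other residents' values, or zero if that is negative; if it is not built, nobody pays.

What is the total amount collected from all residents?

Total value 118 ≥ cost 96, so it is built.
Resident 1: others sum to 95; max(0, 96 - 95) = 1.
Resident 2: others sum to 101; max(0, 96 - 101) = 0.
Resident 3: others sum to 90; max(0, 96 - 90) = 6.
Resident 4: others sum to 97; max(0, 96 - 97) = 0.
Resident 5: others sum to 89; max(0, 96 - 89) = 7.
Total collected = 1 + 0 + 6 + 0 + 7 = 14.

14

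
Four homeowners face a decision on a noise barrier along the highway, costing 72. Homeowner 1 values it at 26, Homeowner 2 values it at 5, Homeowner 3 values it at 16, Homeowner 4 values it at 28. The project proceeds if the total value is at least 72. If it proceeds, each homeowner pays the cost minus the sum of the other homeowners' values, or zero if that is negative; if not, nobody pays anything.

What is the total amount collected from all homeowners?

Total value 75 ≥ cost 72, so it is built.
Homeowner 1: others sum to 49; max(0, 72 - 49) = 23.
Homeowner 2: others sum to 70; max(0, 72 - 70) = 2.
Homeowner 3: others sum to 59; max(0, 72 - 59) = 13.
Homeowner 4: others sum to 47; max(0, 72 - 47) = 25.
Total collected = 23 + 2 + 13 + 25 = 63.

63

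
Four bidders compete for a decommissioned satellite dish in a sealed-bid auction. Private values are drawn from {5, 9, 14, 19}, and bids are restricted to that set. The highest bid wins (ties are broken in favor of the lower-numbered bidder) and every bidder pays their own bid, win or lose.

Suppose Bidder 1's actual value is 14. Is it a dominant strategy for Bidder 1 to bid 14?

No

Consider the case where Bidder 2 bids 5, Bidder 3 bids 5 and Bidder 4 bids 5.
Truthful bid 14: wins, pays 14, utility 14 - 14 = 0.
Bid 5 instead: wins, pays 5, utility 14 - 5 = 9.
Since 9 > 0, bidding 5 is strictly better here, so truthful bidding is not dominant.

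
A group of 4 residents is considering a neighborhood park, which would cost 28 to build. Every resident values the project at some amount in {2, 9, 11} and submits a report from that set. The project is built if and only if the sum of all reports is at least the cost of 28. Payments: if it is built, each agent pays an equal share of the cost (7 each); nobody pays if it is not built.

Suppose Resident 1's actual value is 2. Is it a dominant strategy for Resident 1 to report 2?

Yes

Check each profile of the others' reports and compare truth against every alternative report.
Others report (2, 9, 9): truth gives 0, best alternative gives -5.
Others report (2, 9, 11): truth gives 0, best alternative gives -5.
Others report (2, 11, 9): truth gives 0, best alternative gives -5.
Others report (2, 11, 11): truth gives 0, best alternative gives -5.
Others report (9, 2, 9): truth gives 0, best alternative gives -5.
Others report (9, 2, 11): truth gives 0, best alternative gives -5.
(Remaining 21 profiles checked similarly; truth is weakly best in each.)
In every case the truthful report is at least as good as any alternative, so it is a dominant strategy.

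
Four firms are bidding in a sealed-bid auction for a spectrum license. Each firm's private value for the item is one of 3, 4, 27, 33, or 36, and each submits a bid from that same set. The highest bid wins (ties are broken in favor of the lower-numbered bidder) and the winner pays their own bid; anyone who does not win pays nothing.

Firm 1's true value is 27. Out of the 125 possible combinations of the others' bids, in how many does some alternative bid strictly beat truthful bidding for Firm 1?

8

Others bid (3, 3, 3): truth gives 0; bid 3 gives 24 > 0. Violating.
Others bid (3, 3, 4): truth gives 0; bid 4 gives 23 > 0. Violating.
Others bid (3, 4, 3): truth gives 0; bid 4 gives 23 > 0. Violating.
Others bid (3, 4, 4): truth gives 0; bid 4 gives 23 > 0. Violating.
Others bid (3, 3, 27): truth gives 0; no alternative beats it.
Others bid (3, 3, 33): truth gives 0; no alternative beats it.
(Checking all 125 profiles: 8 have a profitable deviation, 117 do not.)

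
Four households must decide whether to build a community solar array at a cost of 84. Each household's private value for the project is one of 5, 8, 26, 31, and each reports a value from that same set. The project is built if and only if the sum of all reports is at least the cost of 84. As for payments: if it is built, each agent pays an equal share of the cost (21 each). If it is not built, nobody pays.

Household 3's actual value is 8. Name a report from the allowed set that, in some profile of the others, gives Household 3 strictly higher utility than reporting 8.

Suppose Household 1 reports 26, Household 2 reports 26 and Household 4 reports 26.
Report 8: project built, pays 21, utility 8 - 21 = -13.
Report 5: project not built, utility 0.
So reporting 5 beats truth here (0 > -13).

5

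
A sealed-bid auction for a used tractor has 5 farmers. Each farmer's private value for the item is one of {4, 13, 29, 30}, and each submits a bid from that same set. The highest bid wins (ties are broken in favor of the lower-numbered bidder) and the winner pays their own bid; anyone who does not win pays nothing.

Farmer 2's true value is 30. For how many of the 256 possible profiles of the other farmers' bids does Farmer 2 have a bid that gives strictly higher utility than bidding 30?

Others bid (4, 4, 4, 4): truth gives 0; bid 13 gives 17 > 0. Violating.
Others bid (4, 4, 4, 13): truth gives 0; bid 13 gives 17 > 0. Violating.
Others bid (4, 4, 4, 29): truth gives 0; bid 29 gives 1 > 0. Violating.
Others bid (4, 4, 13, 4): truth gives 0; bid 13 gives 17 > 0. Violating.
Others bid (4, 4, 4, 30): truth gives 0; no alternative beats it.
Others bid (4, 4, 13, 30): truth gives 0; no alternative beats it.
(Checking all 256 profiles: 54 have a profitable deviation, 202 do not.)

54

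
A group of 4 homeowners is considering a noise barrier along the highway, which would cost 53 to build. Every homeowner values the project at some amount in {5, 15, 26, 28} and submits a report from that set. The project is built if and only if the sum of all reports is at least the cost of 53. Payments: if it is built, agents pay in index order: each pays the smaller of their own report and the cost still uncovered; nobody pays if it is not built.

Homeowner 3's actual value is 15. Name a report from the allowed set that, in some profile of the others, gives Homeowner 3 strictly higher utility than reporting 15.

5

Suppose Homeowner 1 reports 5, Homeowner 2 reports 15 and Homeowner 4 reports 28.
Report 15: project built, pays 15, utility 15 - 15 = 0.
Report 5: project built, pays 5, utility 15 - 5 = 10.
So reporting 5 beats truth here (10 > 0).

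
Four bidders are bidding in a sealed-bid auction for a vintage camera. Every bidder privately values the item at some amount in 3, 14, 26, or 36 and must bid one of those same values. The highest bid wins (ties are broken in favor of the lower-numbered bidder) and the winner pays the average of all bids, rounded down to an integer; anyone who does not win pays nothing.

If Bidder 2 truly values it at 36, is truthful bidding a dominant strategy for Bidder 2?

Consider the case where Bidder 1 bids 3, Bidder 3 bids 3 and Bidder 4 bids 3.
Truthful bid 36: wins, pays 11, utility 36 - 11 = 25.
Bid 14 instead: wins, pays 5, utility 36 - 5 = 31.
Since 31 > 25, bidding 14 is strictly better here, so truthful bidding is not dominant.

No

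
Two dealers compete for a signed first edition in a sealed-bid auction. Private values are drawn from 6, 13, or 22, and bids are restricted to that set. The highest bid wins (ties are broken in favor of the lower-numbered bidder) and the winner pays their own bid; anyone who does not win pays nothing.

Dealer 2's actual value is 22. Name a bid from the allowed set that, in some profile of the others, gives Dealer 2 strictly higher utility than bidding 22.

13

Suppose Dealer 1 bids 6.
Bid 22: wins, pays 22, utility 22 - 22 = 0.
Bid 13: wins, pays 13, utility 22 - 13 = 9.
So bidding 13 beats truth here (9 > 0).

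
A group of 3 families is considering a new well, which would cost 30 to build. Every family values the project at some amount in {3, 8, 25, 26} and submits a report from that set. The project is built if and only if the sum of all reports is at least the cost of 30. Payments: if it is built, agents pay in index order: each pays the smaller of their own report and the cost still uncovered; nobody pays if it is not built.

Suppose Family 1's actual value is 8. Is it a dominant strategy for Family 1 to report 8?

Consider the case where Family 2 reports 3 and Family 3 reports 25.
Truthful report 8: project built, pays 8, utility 8 - 8 = 0.
Report 3 instead: project built, pays 3, utility 8 - 3 = 5.
Since 5 > 0, reporting 3 is strictly better here, so truthful reporting is not dominant.

No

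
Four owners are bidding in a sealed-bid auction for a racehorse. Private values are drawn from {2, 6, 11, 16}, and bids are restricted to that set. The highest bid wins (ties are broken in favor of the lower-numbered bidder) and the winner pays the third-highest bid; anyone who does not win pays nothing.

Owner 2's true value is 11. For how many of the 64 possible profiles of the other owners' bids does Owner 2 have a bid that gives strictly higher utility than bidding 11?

12

Others bid (2, 2, 16): truth gives 0; bid 16 gives 9 > 0. Violating.
Others bid (2, 6, 16): truth gives 0; bid 16 gives 5 > 0. Violating.
Others bid (2, 16, 2): truth gives 0; bid 16 gives 9 > 0. Violating.
Others bid (2, 16, 6): truth gives 0; bid 16 gives 5 > 0. Violating.
Others bid (2, 2, 2): truth gives 9; no alternative beats it.
Others bid (2, 2, 6): truth gives 9; no alternative beats it.
(Checking all 64 profiles: 12 have a profitable deviation, 52 do not.)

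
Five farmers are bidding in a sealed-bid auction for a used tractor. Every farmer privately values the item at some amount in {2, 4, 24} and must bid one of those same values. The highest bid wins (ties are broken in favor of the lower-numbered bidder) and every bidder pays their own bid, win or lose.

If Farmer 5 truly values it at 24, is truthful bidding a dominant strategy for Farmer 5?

Consider the case where Farmer 1 bids 2, Farmer 2 bids 2, Farmer 3 bids 2 and Farmer 4 bids 2.
Truthful bid 24: wins, pays 24, utility 24 - 24 = 0.
Bid 4 instead: wins, pays 4, utility 24 - 4 = 20.
Since 20 > 0, bidding 4 is strictly better here, so truthful bidding is not dominant.

No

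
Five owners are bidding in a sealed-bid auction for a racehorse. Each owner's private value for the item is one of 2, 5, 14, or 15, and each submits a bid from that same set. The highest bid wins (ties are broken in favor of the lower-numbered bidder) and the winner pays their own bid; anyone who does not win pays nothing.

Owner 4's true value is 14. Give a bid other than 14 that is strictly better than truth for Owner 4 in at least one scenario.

5

Suppose Owner 1 bids 2, Owner 2 bids 2, Owner 3 bids 2 and Owner 5 bids 2.
Bid 14: wins, pays 14, utility 14 - 14 = 0.
Bid 5: wins, pays 5, utility 14 - 5 = 9.
So bidding 5 beats truth here (9 > 0).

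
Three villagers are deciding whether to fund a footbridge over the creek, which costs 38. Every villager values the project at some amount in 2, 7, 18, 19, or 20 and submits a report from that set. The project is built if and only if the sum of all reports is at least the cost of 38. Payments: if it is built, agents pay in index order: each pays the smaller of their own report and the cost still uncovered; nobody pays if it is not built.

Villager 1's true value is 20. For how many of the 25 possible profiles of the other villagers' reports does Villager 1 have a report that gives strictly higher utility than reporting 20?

Others report (2, 18): truth gives 0; report 18 gives 2 > 0. Violating.
Others report (2, 19): truth gives 0; report 18 gives 2 > 0. Violating.
Others report (2, 20): truth gives 0; report 18 gives 2 > 0. Violating.
Others report (7, 18): truth gives 0; report 18 gives 2 > 0. Violating.
Others report (2, 2): truth gives 0; no alternative beats it.
Others report (2, 7): truth gives 0; no alternative beats it.
(Checking all 25 profiles: 21 have a profitable deviation, 4 do not.)

21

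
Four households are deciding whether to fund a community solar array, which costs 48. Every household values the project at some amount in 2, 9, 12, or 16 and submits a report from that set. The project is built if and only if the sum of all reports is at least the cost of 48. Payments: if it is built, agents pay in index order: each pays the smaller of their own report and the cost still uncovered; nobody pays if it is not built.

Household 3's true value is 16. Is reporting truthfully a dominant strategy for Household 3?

No

Consider the case where Household 1 reports 9, Household 2 reports 12 and Household 4 reports 16.
Truthful report 16: project built, pays 16, utility 16 - 16 = 0.
Report 12 instead: project built, pays 12, utility 16 - 12 = 4.
Since 4 > 0, reporting 12 is strictly better here, so truthful reporting is not dominant.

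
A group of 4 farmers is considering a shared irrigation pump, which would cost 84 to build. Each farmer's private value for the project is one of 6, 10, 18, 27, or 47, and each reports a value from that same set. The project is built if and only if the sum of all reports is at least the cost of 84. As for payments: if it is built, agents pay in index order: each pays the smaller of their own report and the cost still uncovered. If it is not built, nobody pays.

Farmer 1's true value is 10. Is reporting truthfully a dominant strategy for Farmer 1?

Consider the case where Farmer 2 reports 6, Farmer 3 reports 27 and Farmer 4 reports 47.
Truthful report 10: project built, pays 10, utility 10 - 10 = 0.
Report 6 instead: project built, pays 6, utility 10 - 6 = 4.
Since 4 > 0, reporting 6 is strictly better here, so truthful reporting is not dominant.

No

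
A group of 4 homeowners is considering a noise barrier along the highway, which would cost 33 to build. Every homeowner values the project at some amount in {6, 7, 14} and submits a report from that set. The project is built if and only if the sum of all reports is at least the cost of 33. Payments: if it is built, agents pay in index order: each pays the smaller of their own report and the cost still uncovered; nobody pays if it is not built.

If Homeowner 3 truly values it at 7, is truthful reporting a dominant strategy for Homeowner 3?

Consider the case where Homeowner 1 reports 6, Homeowner 2 reports 7 and Homeowner 4 reports 14.
Truthful report 7: project built, pays 7, utility 7 - 7 = 0.
Report 6 instead: project built, pays 6, utility 7 - 6 = 1.
Since 1 > 0, reporting 6 is strictly better here, so truthful reporting is not dominant.

No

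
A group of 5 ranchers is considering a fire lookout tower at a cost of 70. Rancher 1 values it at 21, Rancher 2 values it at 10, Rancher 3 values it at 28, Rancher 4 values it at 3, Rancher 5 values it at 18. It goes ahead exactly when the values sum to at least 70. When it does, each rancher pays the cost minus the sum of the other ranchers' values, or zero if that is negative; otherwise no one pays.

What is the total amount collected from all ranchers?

37

Total value 80 ≥ cost 70, so it is built.
Rancher 1: others sum to 59; max(0, 70 - 59) = 11.
Rancher 2: others sum to 70; max(0, 70 - 70) = 0.
Rancher 3: others sum to 52; max(0, 70 - 52) = 18.
Rancher 4: others sum to 77; max(0, 70 - 77) = 0.
Rancher 5: others sum to 62; max(0, 70 - 62) = 8.
Total collected = 11 + 0 + 18 + 0 + 8 = 37.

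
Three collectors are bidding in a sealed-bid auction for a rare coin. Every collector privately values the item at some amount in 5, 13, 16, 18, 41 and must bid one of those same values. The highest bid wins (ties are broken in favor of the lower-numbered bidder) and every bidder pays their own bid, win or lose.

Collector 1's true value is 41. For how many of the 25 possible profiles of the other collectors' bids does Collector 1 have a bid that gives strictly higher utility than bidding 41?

Others bid (5, 5): truth gives 0; bid 5 gives 36 > 0. Violating.
Others bid (5, 13): truth gives 0; bid 13 gives 28 > 0. Violating.
Others bid (5, 16): truth gives 0; bid 16 gives 25 > 0. Violating.
Others bid (5, 18): truth gives 0; bid 18 gives 23 > 0. Violating.
Others bid (5, 41): truth gives 0; no alternative beats it.
Others bid (13, 41): truth gives 0; no alternative beats it.
(Checking all 25 profiles: 16 have a profitable deviation, 9 do not.)

16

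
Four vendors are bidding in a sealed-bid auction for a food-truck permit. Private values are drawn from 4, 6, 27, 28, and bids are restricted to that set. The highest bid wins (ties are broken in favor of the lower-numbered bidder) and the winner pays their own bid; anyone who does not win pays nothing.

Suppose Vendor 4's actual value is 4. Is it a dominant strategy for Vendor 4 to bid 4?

Check each profile of the others' bids and compare truth against every alternative bid.
Others bid (4, 4, 4): truth gives 0, best alternative gives -2.
Others bid (4, 4, 6): truth gives 0, best alternative gives 0.
Others bid (4, 4, 27): truth gives 0, best alternative gives 0.
Others bid (4, 4, 28): truth gives 0, best alternative gives 0.
Others bid (4, 6, 4): truth gives 0, best alternative gives 0.
Others bid (4, 6, 6): truth gives 0, best alternative gives 0.
(Remaining 58 profiles checked similarly; truth is weakly best in each.)
In every case the truthful bid is at least as good as any alternative, so it is a dominant strategy.

Yes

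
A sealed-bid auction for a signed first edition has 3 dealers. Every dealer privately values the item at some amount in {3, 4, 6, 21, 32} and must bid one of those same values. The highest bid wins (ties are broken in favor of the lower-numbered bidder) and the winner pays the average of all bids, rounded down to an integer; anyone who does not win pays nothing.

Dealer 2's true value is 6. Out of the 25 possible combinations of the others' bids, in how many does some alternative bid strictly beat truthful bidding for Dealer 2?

Others bid (3, 3): truth gives 2; bid 4 gives 3 > 2. Violating.
Others bid (3, 4): truth gives 2; bid 4 gives 3 > 2. Violating.
Others bid (3, 6): truth gives 1; no alternative beats it.
Others bid (3, 21): truth gives 0; no alternative beats it.
(Checking all 25 profiles: 2 have a profitable deviation, 23 do not.)

2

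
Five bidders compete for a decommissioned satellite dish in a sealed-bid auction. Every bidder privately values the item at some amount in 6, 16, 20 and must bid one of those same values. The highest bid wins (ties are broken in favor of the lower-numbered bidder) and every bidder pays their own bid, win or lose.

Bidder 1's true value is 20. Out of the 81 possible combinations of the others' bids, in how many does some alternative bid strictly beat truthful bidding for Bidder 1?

16

Others bid (6, 6, 6, 6): truth gives 0; bid 6 gives 14 > 0. Violating.
Others bid (6, 6, 6, 16): truth gives 0; bid 16 gives 4 > 0. Violating.
Others bid (6, 6, 16, 6): truth gives 0; bid 16 gives 4 > 0. Violating.
Others bid (6, 6, 16, 16): truth gives 0; bid 16 gives 4 > 0. Violating.
Others bid (6, 6, 6, 20): truth gives 0; no alternative beats it.
Others bid (6, 6, 16, 20): truth gives 0; no alternative beats it.
(Checking all 81 profiles: 16 have a profitable deviation, 65 do not.)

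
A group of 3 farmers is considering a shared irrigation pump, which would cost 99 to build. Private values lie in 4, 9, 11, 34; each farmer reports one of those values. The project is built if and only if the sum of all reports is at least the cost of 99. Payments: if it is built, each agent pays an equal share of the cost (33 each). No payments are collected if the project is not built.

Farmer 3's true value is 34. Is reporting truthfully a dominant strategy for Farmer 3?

Check each profile of the others' reports and compare truth against every alternative report.
Others report (34, 34): truth gives 1, best alternative gives 0.
Others report (4, 4): truth gives 0, best alternative gives 0.
Others report (4, 9): truth gives 0, best alternative gives 0.
Others report (4, 11): truth gives 0, best alternative gives 0.
Others report (4, 34): truth gives 0, best alternative gives 0.
Others report (9, 4): truth gives 0, best alternative gives 0.
(Remaining 10 profiles checked similarly; truth is weakly best in each.)
In every case the truthful report is at least as good as any alternative, so it is a dominant strategy.

Yes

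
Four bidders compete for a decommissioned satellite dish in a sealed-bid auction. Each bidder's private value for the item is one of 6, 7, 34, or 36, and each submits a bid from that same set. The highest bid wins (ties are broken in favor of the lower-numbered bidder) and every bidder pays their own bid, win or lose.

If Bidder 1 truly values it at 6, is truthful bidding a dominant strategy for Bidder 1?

Consider the case where Bidder 2 bids 6, Bidder 3 bids 6 and Bidder 4 bids 7.
Truthful bid 6: loses but pays 6, utility -6.
Bid 7 instead: wins, pays 7, utility 6 - 7 = -1.
Since -1 > -6, bidding 7 is strictly better here, so truthful bidding is not dominant.

No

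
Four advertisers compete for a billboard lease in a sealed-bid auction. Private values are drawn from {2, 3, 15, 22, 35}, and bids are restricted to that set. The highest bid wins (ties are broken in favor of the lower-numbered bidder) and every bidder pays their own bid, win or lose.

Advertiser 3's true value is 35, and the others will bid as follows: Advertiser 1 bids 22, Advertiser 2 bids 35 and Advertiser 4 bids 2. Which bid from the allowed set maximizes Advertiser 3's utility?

2

Bid 2: loses but pays 2, utility -2.
Bid 3: loses but pays 3, utility -3.
Bid 15: loses but pays 15, utility -15.
Bid 22: loses but pays 22, utility -22.
Bid 35: loses but pays 35, utility -35.
The best choice is 2 with utility -2.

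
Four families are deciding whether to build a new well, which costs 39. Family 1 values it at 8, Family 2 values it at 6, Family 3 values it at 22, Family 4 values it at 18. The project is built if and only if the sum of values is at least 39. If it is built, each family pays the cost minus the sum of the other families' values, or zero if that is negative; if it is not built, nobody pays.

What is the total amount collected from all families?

Total value 54 ≥ cost 39, so it is built.
Family 1: others sum to 46; max(0, 39 - 46) = 0.
Family 2: others sum to 48; max(0, 39 - 48) = 0.
Family 3: others sum to 32; max(0, 39 - 32) = 7.
Family 4: others sum to 36; max(0, 39 - 36) = 3.
Total collected = 0 + 0 + 7 + 3 = 10.

10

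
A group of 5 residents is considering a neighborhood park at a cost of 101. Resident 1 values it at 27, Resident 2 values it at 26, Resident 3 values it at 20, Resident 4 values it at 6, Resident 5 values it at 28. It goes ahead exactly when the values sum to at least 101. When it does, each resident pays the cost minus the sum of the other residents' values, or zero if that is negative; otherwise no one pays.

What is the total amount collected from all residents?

Total value 107 ≥ cost 101, so it is built.
Resident 1: others sum to 80; max(0, 101 - 80) = 21.
Resident 2: others sum to 81; max(0, 101 - 81) = 20.
Resident 3: others sum to 87; max(0, 101 - 87) = 14.
Resident 4: others sum to 101; max(0, 101 - 101) = 0.
Resident 5: others sum to 79; max(0, 101 - 79) = 22.
Total collected = 21 + 20 + 14 + 0 + 22 = 77.

77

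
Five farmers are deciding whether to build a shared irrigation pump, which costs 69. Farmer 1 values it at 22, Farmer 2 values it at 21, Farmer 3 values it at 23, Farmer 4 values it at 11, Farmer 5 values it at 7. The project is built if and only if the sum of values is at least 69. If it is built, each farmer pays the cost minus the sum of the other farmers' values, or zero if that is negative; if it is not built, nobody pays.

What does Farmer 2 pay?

Total value 84 ≥ cost 69, so the project is built.
The other farmers' values sum to 63.
Cost minus that sum is 69 - 63 = 6.

6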